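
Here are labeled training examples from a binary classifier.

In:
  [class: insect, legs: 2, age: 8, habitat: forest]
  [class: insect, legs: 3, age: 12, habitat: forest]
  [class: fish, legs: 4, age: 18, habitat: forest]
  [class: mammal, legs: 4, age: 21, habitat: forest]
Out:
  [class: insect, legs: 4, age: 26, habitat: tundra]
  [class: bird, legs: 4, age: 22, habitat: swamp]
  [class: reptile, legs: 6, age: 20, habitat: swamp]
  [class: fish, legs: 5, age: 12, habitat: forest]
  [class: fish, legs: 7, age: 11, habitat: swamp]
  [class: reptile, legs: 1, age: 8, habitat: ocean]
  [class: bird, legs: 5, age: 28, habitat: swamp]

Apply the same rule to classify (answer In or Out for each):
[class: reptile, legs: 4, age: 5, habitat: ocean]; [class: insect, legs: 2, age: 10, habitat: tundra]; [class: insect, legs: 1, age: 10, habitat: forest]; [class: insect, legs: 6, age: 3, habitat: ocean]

Out, Out, In, Out

One predicate separates the groups cleanly: habitat is forest AND legs ≤ 4.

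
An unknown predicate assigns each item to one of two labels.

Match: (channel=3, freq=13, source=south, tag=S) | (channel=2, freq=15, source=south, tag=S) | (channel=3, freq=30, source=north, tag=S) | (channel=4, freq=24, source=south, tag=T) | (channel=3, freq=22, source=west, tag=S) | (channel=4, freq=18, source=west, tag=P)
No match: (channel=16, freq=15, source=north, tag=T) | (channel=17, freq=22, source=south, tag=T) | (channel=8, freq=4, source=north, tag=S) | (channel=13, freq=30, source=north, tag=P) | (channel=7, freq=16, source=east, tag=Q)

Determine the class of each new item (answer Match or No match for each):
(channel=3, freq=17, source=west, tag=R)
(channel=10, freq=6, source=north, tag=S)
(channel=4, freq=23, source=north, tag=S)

Match, No match, Match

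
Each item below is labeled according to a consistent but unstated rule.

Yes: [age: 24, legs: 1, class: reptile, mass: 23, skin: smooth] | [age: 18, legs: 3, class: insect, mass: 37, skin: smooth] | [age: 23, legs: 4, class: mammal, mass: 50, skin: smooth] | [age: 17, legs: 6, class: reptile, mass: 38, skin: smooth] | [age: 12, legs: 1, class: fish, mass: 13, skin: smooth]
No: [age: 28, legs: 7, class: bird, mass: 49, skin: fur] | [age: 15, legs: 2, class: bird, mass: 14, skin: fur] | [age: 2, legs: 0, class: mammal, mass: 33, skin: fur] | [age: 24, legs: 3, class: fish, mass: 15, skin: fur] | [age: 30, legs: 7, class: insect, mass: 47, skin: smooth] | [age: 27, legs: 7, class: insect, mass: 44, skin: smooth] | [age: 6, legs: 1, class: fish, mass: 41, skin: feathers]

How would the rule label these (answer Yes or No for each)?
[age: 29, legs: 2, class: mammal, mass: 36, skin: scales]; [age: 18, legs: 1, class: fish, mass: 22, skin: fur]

The pattern is that an item is 'Yes' exactly when: skin is smooth AND age ≤ 24.
[age: 29, legs: 2, class: mammal, mass: 36, skin: scales]: skin is scales, age = 29 — does not fit, so No.
[age: 18, legs: 1, class: fish, mass: 22, skin: fur]: skin is fur, age = 18 — does not fit, so No.

No, No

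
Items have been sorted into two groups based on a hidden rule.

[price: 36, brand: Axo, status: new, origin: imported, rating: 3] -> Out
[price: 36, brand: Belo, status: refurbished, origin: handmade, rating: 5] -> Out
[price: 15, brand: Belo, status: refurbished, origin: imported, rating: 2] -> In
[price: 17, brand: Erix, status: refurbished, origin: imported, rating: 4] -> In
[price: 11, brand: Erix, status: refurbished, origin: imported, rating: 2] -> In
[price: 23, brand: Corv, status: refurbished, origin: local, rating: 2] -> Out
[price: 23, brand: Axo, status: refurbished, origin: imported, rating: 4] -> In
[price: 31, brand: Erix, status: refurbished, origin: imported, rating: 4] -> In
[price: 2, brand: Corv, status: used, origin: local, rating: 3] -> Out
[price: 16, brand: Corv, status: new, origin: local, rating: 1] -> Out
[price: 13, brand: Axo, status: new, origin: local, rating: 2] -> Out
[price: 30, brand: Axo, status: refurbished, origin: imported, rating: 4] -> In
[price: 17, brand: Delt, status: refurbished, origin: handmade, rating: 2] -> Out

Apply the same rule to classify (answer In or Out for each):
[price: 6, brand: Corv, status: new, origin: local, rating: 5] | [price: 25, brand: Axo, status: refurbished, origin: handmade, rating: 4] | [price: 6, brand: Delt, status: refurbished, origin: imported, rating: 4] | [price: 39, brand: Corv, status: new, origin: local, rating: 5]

Out, Out, In, Out

The rule appears to be: origin is imported AND status is refurbished.
[price: 6, brand: Corv, status: new, origin: local, rating: 5] — origin is local, status is new, hence Out. [price: 25, brand: Axo, status: refurbished, origin: handmade, rating: 4] — origin is handmade, status is refurbished, hence Out. [price: 6, brand: Delt, status: refurbished, origin: imported, rating: 4] — origin is imported, status is refurbished, hence In. [price: 39, brand: Corv, status: new, origin: local, rating: 5] — origin is local, status is new, hence Out.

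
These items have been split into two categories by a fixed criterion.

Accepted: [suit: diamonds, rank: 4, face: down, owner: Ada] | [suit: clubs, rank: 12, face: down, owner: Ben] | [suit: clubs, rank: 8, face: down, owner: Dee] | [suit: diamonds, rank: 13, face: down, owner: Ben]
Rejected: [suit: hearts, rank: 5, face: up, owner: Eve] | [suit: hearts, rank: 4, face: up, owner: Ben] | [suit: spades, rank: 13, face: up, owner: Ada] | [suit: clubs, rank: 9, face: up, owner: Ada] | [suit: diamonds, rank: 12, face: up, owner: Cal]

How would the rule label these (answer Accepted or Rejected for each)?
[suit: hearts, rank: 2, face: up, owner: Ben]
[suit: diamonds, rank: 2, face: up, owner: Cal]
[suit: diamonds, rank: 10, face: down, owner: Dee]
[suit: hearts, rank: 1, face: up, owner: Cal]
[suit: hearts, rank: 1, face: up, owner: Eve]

Rejected, Rejected, Accepted, Rejected, Rejected

A rule that fits every label: face is down — true of each 'Accepted' example, false of each 'Rejected' one.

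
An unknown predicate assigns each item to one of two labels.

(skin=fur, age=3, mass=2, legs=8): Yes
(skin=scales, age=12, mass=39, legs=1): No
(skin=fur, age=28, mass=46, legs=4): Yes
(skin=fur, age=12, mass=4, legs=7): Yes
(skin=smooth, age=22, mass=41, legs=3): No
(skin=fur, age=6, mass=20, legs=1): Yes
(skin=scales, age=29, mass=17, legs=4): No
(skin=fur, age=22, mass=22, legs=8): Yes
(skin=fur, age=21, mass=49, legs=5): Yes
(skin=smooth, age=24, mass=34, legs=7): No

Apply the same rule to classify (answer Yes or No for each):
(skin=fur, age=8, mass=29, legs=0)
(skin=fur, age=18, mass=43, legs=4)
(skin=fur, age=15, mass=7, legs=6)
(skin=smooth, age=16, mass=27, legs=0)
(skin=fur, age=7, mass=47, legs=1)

Yes, Yes, Yes, No, Yes

One predicate separates the groups cleanly: skin is fur.
(skin=fur, age=8, mass=29, legs=0) → skin is fur → Yes. (skin=fur, age=18, mass=43, legs=4) → skin is fur → Yes. (skin=fur, age=15, mass=7, legs=6) → skin is fur → Yes. (skin=smooth, age=16, mass=27, legs=0) → skin is smooth → No. (skin=fur, age=7, mass=47, legs=1) → skin is fur → Yes.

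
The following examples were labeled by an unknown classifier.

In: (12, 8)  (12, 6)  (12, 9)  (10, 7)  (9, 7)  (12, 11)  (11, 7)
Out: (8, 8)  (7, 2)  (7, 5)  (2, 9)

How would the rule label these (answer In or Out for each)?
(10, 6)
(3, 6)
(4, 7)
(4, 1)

In, Out, Out, Out

Rule: first ≥ 9. This holds for each 'In' example and fails for each 'Out' one.
(10, 6): first 10, matches → In.
(3, 6): first 3, does not satisfy this → Out.
(4, 7): first 4, does not satisfy this → Out.
(4, 1): first 4, does not satisfy this → Out.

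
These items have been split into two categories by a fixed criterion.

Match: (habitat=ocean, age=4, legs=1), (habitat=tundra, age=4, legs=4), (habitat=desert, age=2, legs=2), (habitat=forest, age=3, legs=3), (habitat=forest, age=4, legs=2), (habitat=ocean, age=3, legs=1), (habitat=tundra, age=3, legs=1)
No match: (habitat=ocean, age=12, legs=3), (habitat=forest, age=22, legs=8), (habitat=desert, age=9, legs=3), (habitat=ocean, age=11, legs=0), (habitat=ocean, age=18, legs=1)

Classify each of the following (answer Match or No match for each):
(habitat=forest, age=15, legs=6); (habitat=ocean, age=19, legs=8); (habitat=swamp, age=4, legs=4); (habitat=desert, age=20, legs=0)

No match, No match, Match, No match

The rule appears to be: age ≤ 4.
(habitat=forest, age=15, legs=6) → age = 15 → No match.
(habitat=ocean, age=19, legs=8) → age = 19 → No match.
(habitat=swamp, age=4, legs=4) → age = 4 → Match.
(habitat=desert, age=20, legs=0) → age = 20 → No match.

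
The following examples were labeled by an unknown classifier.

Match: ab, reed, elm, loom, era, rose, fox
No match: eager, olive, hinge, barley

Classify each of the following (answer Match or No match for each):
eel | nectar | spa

Match, No match, Match

'Match' ⟺ length ≤ 4.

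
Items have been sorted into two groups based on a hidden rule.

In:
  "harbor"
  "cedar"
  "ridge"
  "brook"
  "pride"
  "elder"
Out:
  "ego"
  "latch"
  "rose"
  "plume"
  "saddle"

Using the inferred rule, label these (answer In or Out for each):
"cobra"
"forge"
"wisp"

In, In, Out

Every 'In' example satisfies: length ≥ 5 AND contains 'r'. None of the 'Out' examples do.
"cobra": length 5, has 'r' — fits, so In. "forge": length 5, has 'r' — fits, so In. "wisp": length 4, no 'r' — fails the rule, so Out.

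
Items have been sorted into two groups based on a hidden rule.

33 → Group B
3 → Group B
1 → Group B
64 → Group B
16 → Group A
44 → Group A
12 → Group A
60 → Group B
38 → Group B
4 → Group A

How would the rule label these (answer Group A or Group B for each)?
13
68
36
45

One predicate separates the groups cleanly: multiple of 4 AND at most 44.
Group B: 13, since 13 = 4·3 + 1, 13 ≤ 44.
Group B: 68, since 68 = 4·17, 68 > 44.
Group A: 36, since 36 = 4·9, 36 ≤ 44.
Group B: 45, since 45 = 4·11 + 1, 45 > 44.

Group B, Group B, Group A, Group B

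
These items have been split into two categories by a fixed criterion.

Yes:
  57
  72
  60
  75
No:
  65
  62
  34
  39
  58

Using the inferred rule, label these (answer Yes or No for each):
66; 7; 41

The simplest hypothesis consistent with all the labels is: multiple of 3 AND at least 57.
66: 66 = 3·22, 66 ≥ 57 — fits, so Yes.
7: 7 = 3·2 + 1, 7 < 57 — doesn't qualify, so No.
41: 41 = 3·13 + 2, 41 < 57 — doesn't qualify, so No.

Yes, No, No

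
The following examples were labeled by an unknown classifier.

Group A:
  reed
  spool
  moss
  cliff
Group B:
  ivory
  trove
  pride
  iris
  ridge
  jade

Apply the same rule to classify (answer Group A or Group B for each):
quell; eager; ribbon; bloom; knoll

The classifier is using: has a double letter.
quell: Group A ('ll' doubled). eager: Group B (no doubled letter). ribbon: Group A ('bb' doubled). bloom: Group A ('oo' doubled). knoll: Group A ('ll' doubled).

Group A, Group B, Group A, Group A, Group A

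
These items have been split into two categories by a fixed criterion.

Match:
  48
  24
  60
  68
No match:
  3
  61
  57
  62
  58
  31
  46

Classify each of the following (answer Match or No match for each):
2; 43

No match, No match

Every 'Match' example satisfies: multiple of 4. None of the 'No match' examples do.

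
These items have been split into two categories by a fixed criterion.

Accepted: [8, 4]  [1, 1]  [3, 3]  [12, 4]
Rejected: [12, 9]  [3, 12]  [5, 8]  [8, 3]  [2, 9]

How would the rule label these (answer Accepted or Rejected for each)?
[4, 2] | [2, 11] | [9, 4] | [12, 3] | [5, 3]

Accepted, Rejected, Rejected, Rejected, Accepted

The common property of the 'Accepted' items is: sum is even. No 'Rejected' item has it.
[4, 2] → 4+2 = 6 → Accepted. [2, 11] → 2+11 = 13 → Rejected. [9, 4] → 9+4 = 13 → Rejected. [12, 3] → 12+3 = 15 → Rejected. [5, 3] → 5+3 = 8 → Accepted.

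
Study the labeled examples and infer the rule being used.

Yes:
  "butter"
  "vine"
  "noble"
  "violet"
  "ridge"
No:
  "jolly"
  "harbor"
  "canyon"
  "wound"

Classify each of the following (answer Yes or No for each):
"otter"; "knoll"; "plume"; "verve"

The rule appears to be: contains 'e'.
"otter": has 'e' — passes, so Yes.
"knoll": no 'e' — does not fit, so No.
"plume": has 'e' — passes, so Yes.
"verve": has 'e' — passes, so Yes.

Yes, No, Yes, Yes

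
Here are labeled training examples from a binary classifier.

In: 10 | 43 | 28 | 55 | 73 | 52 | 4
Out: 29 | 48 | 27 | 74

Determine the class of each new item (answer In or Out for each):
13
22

'In' ⟺ ≡ 1 (mod 3).
13: In (13 mod 3 = 1). 22: In (22 mod 3 = 1).

In, In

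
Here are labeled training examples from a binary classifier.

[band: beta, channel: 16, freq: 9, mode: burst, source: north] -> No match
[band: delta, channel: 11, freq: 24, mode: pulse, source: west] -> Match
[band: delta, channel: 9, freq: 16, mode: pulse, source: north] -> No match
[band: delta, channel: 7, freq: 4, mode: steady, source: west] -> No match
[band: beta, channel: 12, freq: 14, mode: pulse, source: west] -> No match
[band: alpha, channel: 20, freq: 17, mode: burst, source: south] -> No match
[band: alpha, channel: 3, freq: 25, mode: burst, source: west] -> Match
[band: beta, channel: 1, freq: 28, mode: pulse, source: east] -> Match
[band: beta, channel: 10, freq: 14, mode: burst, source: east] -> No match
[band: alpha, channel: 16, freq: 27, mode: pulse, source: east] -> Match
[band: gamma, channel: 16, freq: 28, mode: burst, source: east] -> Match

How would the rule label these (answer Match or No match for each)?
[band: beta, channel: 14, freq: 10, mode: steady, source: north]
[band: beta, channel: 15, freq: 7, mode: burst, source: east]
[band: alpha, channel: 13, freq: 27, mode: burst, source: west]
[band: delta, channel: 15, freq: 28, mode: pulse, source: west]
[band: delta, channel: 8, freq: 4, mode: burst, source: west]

Every 'Match' example satisfies: freq ≥ 24. None of the 'No match' examples do.
[band: beta, channel: 14, freq: 10, mode: steady, source: north]: freq = 10 — doesn't match, so No match. [band: beta, channel: 15, freq: 7, mode: burst, source: east]: freq = 7 — doesn't match, so No match. [band: alpha, channel: 13, freq: 27, mode: burst, source: west]: freq = 27 — satisfies this, so Match. [band: delta, channel: 15, freq: 28, mode: pulse, source: west]: freq = 28 — satisfies this, so Match. [band: delta, channel: 8, freq: 4, mode: burst, source: west]: freq = 4 — doesn't match, so No match.

No match, No match, Match, Match, No match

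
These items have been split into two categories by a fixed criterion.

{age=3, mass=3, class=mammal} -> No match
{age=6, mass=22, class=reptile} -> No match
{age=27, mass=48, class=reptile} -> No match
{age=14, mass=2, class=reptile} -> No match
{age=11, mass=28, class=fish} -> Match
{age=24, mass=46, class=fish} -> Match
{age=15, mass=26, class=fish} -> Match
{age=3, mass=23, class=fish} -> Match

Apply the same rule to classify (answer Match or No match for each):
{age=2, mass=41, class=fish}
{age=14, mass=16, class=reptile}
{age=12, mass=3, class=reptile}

Match, No match, No match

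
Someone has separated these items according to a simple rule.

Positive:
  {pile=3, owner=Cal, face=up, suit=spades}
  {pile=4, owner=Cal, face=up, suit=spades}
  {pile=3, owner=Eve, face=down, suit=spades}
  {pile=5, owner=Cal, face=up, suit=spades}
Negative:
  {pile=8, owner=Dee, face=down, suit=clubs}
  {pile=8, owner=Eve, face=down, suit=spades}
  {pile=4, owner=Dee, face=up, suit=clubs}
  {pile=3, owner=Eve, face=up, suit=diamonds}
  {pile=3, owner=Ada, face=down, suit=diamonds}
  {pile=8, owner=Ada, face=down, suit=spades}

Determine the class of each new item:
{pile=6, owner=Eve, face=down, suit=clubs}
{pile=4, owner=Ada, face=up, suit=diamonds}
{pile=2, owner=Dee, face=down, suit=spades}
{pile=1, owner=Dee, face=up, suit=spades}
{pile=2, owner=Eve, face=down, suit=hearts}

Negative, Negative, Positive, Positive, Negative

'Positive' ⟺ suit is spades AND pile ≤ 5.
Negative: {pile=6, owner=Eve, face=down, suit=clubs}, since suit is clubs, pile = 6. Negative: {pile=4, owner=Ada, face=up, suit=diamonds}, since suit is diamonds, pile = 4. Positive: {pile=2, owner=Dee, face=down, suit=spades}, since suit is spades, pile = 2. Positive: {pile=1, owner=Dee, face=up, suit=spades}, since suit is spades, pile = 1. Negative: {pile=2, owner=Eve, face=down, suit=hearts}, since suit is hearts, pile = 2.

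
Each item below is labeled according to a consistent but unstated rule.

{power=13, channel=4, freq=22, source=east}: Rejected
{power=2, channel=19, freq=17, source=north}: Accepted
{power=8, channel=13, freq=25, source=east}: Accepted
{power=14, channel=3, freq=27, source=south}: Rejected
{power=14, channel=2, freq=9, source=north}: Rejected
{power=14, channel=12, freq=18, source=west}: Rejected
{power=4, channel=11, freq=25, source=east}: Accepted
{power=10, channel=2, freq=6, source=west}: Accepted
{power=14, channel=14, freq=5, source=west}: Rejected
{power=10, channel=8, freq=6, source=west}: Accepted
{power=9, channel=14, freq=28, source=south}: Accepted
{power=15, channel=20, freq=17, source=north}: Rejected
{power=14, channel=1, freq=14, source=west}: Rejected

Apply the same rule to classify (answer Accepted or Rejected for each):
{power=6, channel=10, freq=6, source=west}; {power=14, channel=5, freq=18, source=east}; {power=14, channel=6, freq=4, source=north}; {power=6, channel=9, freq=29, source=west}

One predicate separates the groups cleanly: power ≤ 10.
{power=6, channel=10, freq=6, source=west} — power = 6, hence Accepted.
{power=14, channel=5, freq=18, source=east} — power = 14, hence Rejected.
{power=14, channel=6, freq=4, source=north} — power = 14, hence Rejected.
{power=6, channel=9, freq=29, source=west} — power = 6, hence Accepted.

Accepted, Rejected, Rejected, Accepted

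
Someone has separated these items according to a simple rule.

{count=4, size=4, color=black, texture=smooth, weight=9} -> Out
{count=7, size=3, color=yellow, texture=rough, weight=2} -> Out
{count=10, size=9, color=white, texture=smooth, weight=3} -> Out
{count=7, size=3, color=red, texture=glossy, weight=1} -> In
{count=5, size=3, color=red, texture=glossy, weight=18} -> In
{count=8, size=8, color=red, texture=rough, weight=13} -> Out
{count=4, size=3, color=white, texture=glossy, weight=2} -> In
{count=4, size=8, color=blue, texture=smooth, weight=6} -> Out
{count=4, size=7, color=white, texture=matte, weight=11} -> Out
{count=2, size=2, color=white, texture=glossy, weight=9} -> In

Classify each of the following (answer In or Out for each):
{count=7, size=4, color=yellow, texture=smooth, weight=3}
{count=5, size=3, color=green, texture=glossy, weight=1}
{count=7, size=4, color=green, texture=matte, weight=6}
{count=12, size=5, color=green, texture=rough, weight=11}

Out, In, Out, Out

The rule appears to be: texture is glossy.
{count=7, size=4, color=yellow, texture=smooth, weight=3}: texture is smooth, fails this test → Out. {count=5, size=3, color=green, texture=glossy, weight=1}: texture is glossy, passes → In. {count=7, size=4, color=green, texture=matte, weight=6}: texture is matte, fails this test → Out. {count=12, size=5, color=green, texture=rough, weight=11}: texture is rough, fails this test → Out.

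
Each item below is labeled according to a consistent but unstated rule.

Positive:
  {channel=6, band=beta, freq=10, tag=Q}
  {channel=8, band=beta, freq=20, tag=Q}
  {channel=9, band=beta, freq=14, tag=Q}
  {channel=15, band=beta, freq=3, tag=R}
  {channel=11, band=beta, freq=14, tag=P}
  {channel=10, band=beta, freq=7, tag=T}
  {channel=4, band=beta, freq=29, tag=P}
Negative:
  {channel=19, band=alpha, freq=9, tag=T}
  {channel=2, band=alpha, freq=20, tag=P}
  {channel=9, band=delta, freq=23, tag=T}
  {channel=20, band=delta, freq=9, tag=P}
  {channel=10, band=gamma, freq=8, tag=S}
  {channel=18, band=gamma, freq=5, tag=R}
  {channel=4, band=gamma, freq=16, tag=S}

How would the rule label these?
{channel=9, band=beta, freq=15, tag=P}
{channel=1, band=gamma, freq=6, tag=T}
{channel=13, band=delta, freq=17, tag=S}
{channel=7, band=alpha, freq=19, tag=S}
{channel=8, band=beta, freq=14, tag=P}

Positive, Negative, Negative, Negative, Positive

Comparing the two groups points to one rule — band is beta.
{channel=9, band=beta, freq=15, tag=P}: band is beta, qualifies → Positive.
{channel=1, band=gamma, freq=6, tag=T}: band is gamma, lacks this property → Negative.
{channel=13, band=delta, freq=17, tag=S}: band is delta, lacks this property → Negative.
{channel=7, band=alpha, freq=19, tag=S}: band is alpha, lacks this property → Negative.
{channel=8, band=beta, freq=14, tag=P}: band is beta, qualifies → Positive.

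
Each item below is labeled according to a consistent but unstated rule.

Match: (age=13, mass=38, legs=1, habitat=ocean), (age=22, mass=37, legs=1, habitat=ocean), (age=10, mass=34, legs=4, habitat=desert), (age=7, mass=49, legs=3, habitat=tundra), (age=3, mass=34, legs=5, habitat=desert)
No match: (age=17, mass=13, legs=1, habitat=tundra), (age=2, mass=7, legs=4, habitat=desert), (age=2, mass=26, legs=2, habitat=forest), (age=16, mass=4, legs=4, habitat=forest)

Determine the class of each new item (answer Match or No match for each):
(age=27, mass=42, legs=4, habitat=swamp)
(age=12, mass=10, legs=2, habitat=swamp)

The simplest hypothesis consistent with all the labels is: mass ≥ 34.
(age=27, mass=42, legs=4, habitat=swamp): Match (mass = 42).
(age=12, mass=10, legs=2, habitat=swamp): No match (mass = 10).

Match, No match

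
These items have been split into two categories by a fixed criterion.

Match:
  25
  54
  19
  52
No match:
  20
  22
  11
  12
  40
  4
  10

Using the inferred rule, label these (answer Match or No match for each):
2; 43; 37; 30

The classifier is using: digit sum ≥ 5.
2: digit sum 2 — does not satisfy this, so No match. 43: digit sum 4+3 = 7 — passes, so Match. 37: digit sum 3+7 = 10 — passes, so Match. 30: digit sum 3+0 = 3 — does not satisfy this, so No match.

No match, Match, Match, No match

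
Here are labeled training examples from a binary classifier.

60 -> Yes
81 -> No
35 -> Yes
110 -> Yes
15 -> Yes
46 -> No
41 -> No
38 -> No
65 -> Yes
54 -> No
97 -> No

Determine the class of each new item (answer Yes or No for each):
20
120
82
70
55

The common property of the 'Yes' items is: multiple of 5. No 'No' item has it.

Yes, Yes, No, Yes, Yes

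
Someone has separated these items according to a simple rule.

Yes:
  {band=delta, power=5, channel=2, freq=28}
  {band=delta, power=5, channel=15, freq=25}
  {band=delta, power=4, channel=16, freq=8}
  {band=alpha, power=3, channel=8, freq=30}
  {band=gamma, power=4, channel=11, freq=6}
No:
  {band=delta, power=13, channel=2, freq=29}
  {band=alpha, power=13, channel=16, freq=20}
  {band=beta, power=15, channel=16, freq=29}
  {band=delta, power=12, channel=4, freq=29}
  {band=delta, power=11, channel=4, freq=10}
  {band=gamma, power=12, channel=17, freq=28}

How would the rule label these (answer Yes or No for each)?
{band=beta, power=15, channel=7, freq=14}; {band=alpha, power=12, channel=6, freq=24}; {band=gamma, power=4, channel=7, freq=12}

A rule that fits every label: power ≤ 5 — true of each 'Yes' example, false of each 'No' one.
No: {band=beta, power=15, channel=7, freq=14}, since power = 15.
No: {band=alpha, power=12, channel=6, freq=24}, since power = 12.
Yes: {band=gamma, power=4, channel=7, freq=12}, since power = 4.

No, No, Yes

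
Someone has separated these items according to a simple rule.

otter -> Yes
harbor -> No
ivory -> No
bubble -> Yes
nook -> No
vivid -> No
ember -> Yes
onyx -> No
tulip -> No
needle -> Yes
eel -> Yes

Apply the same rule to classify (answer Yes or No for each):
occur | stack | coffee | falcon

No, No, Yes, No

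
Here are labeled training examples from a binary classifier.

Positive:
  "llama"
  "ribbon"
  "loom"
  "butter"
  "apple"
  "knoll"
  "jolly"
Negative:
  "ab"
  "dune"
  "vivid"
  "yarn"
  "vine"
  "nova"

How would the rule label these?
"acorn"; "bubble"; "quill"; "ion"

The rule appears to be: has a double letter.
Negative: "acorn", since no doubled letter. Positive: "bubble", since 'bb' doubled. Positive: "quill", since 'll' doubled. Negative: "ion", since no doubled letter.

Negative, Positive, Positive, Negative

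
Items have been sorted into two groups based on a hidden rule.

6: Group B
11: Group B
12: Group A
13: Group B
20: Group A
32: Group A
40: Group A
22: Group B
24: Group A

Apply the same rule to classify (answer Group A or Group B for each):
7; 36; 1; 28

Group B, Group A, Group B, Group A

Checking candidate rules against both groups, what survives is: multiple of 4.
7: Group B (7 = 4·1 + 3).
36: Group A (36 = 4·9).
1: Group B (1 = 4·0 + 1).
28: Group A (28 = 4·7).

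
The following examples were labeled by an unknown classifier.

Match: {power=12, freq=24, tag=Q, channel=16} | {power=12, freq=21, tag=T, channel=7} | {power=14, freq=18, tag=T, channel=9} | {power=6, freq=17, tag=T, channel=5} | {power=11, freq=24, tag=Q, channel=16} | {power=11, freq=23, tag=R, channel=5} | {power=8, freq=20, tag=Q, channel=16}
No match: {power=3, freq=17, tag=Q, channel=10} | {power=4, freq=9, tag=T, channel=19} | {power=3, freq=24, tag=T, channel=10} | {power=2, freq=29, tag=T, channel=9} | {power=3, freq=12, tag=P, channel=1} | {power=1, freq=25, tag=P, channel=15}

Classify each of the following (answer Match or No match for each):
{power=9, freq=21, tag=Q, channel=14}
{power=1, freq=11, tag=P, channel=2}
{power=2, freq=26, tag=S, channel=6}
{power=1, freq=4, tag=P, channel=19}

A rule that fits every label: power ≥ 6 — true of each 'Match' example, false of each 'No match' one.
{power=9, freq=21, tag=Q, channel=14}: power = 9, has this property → Match.
{power=1, freq=11, tag=P, channel=2}: power = 1, does not fit → No match.
{power=2, freq=26, tag=S, channel=6}: power = 2, does not fit → No match.
{power=1, freq=4, tag=P, channel=19}: power = 1, does not fit → No match.

Match, No match, No match, No match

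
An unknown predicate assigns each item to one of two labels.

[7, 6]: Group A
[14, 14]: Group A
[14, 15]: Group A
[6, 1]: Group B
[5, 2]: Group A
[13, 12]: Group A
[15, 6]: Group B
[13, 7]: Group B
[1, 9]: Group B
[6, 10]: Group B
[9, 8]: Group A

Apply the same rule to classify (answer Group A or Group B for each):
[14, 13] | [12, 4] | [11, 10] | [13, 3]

Group A, Group B, Group A, Group B

One predicate separates the groups cleanly: |first − second| ≤ 3.
[14, 13] — |14−13| = 1, hence Group A.
[12, 4] — |12−4| = 8, hence Group B.
[11, 10] — |11−10| = 1, hence Group A.
[13, 3] — |13−3| = 10, hence Group B.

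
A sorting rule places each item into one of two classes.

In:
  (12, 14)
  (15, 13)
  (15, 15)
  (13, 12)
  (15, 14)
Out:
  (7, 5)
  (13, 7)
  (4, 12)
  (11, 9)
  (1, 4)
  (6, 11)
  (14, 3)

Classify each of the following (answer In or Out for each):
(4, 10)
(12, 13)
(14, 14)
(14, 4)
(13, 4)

'In' ⟺ sum ≥ 25.
(4, 10): 4+10 = 14 — does not satisfy this, so Out.
(12, 13): 12+13 = 25 — has this property, so In.
(14, 14): 14+14 = 28 — has this property, so In.
(14, 4): 14+4 = 18 — does not satisfy this, so Out.
(13, 4): 13+4 = 17 — does not satisfy this, so Out.

Out, In, In, Out, Out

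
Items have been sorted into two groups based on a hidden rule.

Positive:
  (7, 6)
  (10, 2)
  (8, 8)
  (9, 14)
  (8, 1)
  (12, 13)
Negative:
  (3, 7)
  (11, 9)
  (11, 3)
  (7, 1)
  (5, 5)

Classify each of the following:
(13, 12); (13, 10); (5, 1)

Positive, Positive, Negative

The pattern is that an item is 'Positive' exactly when: product is even.
(13, 12): 13·12 = 156 — matches, so Positive. (13, 10): 13·10 = 130 — matches, so Positive. (5, 1): 5·1 = 5 — does not satisfy this, so Negative.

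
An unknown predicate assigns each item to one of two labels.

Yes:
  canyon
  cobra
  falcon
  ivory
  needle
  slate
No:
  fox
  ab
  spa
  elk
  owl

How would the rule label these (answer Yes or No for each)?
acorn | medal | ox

'Yes' ⟺ length ≥ 5.
acorn — length 5, hence Yes.
medal — length 5, hence Yes.
ox — length 2, hence No.

Yes, Yes, No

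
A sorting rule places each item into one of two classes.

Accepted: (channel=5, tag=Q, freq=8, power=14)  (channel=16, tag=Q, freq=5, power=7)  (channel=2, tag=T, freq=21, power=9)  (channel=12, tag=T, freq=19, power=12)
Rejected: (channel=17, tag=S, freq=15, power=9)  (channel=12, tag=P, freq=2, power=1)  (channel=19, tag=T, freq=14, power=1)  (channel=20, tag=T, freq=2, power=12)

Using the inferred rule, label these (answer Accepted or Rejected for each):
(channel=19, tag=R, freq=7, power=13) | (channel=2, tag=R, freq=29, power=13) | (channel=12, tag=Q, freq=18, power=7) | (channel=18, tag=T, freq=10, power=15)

Rejected, Accepted, Accepted, Rejected

The distinguishing property — tag is Q OR freq ≥ 19 — holds for all the 'Accepted' cases and none of the 'Rejected' cases.
(channel=19, tag=R, freq=7, power=13): tag is R, freq = 7, lacks this property → Rejected. (channel=2, tag=R, freq=29, power=13): tag is R, freq = 29, has this property → Accepted. (channel=12, tag=Q, freq=18, power=7): tag is Q, freq = 18, has this property → Accepted. (channel=18, tag=T, freq=10, power=15): tag is T, freq = 10, lacks this property → Rejected.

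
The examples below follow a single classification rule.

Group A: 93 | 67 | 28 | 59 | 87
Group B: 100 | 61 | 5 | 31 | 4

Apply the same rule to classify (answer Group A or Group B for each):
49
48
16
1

Group A, Group A, Group B, Group B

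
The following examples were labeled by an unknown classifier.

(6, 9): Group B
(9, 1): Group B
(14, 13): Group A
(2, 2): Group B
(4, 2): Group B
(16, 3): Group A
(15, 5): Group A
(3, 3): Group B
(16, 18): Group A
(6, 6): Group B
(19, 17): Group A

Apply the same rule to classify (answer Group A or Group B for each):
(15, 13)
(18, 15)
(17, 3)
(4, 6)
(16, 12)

'Group A' ⟺ sum ≥ 19.
(15, 13): 15+13 = 28 — qualifies, so Group A.
(18, 15): 18+15 = 33 — qualifies, so Group A.
(17, 3): 17+3 = 20 — qualifies, so Group A.
(4, 6): 4+6 = 10 — does not fit, so Group B.
(16, 12): 16+12 = 28 — qualifies, so Group A.

Group A, Group A, Group A, Group B, Group A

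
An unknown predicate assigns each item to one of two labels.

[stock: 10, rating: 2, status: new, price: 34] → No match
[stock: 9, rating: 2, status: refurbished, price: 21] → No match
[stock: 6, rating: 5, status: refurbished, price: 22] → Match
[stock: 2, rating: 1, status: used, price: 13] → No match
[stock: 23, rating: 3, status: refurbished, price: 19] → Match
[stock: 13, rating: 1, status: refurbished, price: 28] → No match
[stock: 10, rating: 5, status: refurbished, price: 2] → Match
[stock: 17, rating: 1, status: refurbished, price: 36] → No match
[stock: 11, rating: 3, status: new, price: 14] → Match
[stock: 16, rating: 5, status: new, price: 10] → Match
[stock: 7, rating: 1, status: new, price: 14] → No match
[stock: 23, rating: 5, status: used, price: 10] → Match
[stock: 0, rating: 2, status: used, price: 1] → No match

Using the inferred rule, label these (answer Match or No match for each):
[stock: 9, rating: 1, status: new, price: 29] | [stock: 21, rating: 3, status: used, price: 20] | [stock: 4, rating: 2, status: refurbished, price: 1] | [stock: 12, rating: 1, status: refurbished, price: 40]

No match, Match, No match, No match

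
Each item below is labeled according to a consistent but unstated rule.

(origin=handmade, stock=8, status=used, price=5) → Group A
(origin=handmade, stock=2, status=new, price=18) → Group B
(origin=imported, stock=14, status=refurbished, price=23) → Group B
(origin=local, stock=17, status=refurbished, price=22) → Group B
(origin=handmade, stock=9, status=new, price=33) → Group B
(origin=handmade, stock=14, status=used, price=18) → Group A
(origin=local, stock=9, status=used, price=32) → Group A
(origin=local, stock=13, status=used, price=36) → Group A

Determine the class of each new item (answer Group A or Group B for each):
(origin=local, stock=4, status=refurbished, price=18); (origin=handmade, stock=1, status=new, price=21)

Group B, Group B

The classifier is using: status is used.
Group B: (origin=local, stock=4, status=refurbished, price=18), since status is refurbished. Group B: (origin=handmade, stock=1, status=new, price=21), since status is new.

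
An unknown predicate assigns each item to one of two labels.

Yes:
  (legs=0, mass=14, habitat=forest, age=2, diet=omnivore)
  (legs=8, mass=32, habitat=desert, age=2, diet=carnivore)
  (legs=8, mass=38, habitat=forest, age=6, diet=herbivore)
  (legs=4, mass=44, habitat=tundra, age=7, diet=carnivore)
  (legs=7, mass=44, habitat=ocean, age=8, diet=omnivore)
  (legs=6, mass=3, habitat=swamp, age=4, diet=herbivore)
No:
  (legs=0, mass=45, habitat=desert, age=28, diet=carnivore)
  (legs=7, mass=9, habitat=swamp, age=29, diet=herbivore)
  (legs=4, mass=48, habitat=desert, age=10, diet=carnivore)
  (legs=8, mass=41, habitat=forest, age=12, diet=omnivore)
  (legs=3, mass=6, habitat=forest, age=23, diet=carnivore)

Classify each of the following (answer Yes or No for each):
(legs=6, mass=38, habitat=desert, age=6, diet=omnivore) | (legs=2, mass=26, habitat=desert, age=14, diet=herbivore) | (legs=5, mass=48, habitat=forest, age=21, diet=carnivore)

Yes, No, No

The common property of the 'Yes' items is: age ≤ 8. No 'No' item has it.
Yes: (legs=6, mass=38, habitat=desert, age=6, diet=omnivore), since age = 6. No: (legs=2, mass=26, habitat=desert, age=14, diet=herbivore), since age = 14. No: (legs=5, mass=48, habitat=forest, age=21, diet=carnivore), since age = 21.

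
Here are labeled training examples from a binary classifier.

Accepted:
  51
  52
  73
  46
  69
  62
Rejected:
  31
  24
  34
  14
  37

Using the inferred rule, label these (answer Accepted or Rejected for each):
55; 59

Accepted, Accepted

One predicate separates the groups cleanly: at least 46.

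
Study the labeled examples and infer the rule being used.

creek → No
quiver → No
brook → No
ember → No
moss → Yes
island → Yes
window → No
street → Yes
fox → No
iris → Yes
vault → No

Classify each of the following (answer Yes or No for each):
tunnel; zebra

No, No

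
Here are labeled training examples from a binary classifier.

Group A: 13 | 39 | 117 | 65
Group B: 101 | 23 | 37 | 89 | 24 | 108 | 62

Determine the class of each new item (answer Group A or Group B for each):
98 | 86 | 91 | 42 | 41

Group B, Group B, Group A, Group B, Group B

The classifier is using: multiple of 13.
98 — 98 = 13·7 + 7, hence Group B. 86 — 86 = 13·6 + 8, hence Group B. 91 — 91 = 13·7, hence Group A. 42 — 42 = 13·3 + 3, hence Group B. 41 — 41 = 13·3 + 2, hence Group B.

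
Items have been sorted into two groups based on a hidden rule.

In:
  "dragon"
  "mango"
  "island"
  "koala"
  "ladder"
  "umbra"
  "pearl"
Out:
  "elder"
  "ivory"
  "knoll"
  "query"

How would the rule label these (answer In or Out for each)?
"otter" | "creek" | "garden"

Out, Out, In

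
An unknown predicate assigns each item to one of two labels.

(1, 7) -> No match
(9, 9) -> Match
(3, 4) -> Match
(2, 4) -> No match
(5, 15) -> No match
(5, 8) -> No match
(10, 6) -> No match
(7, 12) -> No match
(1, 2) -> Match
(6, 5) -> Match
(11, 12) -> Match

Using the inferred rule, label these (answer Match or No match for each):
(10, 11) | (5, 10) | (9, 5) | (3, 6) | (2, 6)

Match, No match, No match, No match, No match

The rule appears to be: |first − second| ≤ 1.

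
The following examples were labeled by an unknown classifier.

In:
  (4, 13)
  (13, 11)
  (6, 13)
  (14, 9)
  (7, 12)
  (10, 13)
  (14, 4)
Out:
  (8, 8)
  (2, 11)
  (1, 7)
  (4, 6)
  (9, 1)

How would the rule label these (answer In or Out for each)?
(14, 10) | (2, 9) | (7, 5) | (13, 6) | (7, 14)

In, Out, Out, In, In

'In' ⟺ sum ≥ 17.
(14, 10) — 14+10 = 24, hence In.
(2, 9) — 2+9 = 11, hence Out.
(7, 5) — 7+5 = 12, hence Out.
(13, 6) — 13+6 = 19, hence In.
(7, 14) — 7+14 = 21, hence In.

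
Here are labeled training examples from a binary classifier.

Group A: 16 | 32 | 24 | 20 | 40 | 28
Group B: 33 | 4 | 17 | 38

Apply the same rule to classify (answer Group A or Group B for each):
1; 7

A rule that fits every label: multiple of 4 AND at least 16 — true of each 'Group A' example, false of each 'Group B' one.
1: 1 = 4·0 + 1, 1 < 16 — does not fit, so Group B. 7: 7 = 4·1 + 3, 7 < 16 — does not fit, so Group B.

Group B, Group B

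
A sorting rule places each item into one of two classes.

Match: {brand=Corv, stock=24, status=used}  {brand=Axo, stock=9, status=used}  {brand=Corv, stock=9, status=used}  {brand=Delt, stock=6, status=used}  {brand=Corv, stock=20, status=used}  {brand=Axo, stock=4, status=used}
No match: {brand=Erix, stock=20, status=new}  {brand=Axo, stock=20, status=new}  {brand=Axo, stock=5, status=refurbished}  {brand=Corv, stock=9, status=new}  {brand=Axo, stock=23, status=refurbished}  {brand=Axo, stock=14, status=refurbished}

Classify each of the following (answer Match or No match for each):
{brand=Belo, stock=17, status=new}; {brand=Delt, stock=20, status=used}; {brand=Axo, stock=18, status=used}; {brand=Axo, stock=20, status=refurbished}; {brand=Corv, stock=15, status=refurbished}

No match, Match, Match, No match, No match

The classifier is using: status is used.
{brand=Belo, stock=17, status=new} — status is new, hence No match. {brand=Delt, stock=20, status=used} — status is used, hence Match. {brand=Axo, stock=18, status=used} — status is used, hence Match. {brand=Axo, stock=20, status=refurbished} — status is refurbished, hence No match. {brand=Corv, stock=15, status=refurbished} — status is refurbished, hence No match.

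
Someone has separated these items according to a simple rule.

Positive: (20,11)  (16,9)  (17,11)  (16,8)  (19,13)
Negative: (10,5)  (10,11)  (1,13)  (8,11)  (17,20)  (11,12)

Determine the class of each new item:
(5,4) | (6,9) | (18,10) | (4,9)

'Positive' ⟺ first > second AND sum ≥ 19.
(5,4) → 5 > 4, 5+4 = 9 → Negative. (6,9) → 6 < 9, 6+9 = 15 → Negative. (18,10) → 18 > 10, 18+10 = 28 → Positive. (4,9) → 4 < 9, 4+9 = 13 → Negative.

Negative, Negative, Positive, Negative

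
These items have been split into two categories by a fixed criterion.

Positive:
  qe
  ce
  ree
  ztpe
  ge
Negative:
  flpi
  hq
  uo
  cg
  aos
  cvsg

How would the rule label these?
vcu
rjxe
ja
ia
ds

Negative, Positive, Negative, Negative, Negative

The common property of the 'Positive' items is: contains 'e'. No 'Negative' item has it.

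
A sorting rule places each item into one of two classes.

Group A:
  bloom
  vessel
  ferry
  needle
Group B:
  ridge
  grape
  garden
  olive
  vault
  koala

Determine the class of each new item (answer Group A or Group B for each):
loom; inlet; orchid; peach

Group A, Group B, Group B, Group B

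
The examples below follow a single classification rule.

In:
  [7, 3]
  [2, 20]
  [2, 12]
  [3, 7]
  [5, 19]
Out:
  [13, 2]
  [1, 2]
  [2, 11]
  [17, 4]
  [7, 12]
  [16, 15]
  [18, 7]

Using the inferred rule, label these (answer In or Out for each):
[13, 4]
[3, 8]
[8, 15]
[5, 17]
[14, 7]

'In' ⟺ sum is even.

Out, Out, Out, In, Out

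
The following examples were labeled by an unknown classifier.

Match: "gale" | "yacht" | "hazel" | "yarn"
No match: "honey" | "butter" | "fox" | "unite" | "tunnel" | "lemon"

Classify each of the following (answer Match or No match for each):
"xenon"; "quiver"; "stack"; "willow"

No match, No match, Match, No match

Every 'Match' example satisfies: contains 'a'. None of the 'No match' examples do.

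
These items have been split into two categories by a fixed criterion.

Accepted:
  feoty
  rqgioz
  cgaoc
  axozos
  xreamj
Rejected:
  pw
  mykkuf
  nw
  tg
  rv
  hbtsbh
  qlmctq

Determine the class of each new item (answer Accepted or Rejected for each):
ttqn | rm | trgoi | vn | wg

Rejected, Rejected, Accepted, Rejected, Rejected

The simplest hypothesis consistent with all the labels is: has ≥ 2 vowels.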